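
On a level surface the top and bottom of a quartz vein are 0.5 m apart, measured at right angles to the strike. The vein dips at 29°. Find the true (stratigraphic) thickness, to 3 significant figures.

True thickness t = w · sin(dip) = 0.5 × sin 29°
t = 0.5 × 0.4848 = 0.242 m

0.242 m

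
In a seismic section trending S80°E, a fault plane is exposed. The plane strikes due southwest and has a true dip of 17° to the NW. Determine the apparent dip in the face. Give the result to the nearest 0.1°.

14.1°

The section lies 55° from the strike.
tan α = tan 17° × sin 55° = 0.3057 × 0.8192 = 0.2504
α = arctan(0.2504) = 14.06°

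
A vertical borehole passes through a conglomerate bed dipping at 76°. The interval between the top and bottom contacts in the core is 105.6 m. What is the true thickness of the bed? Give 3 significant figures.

True thickness t = h · cos(dip) = 105.6 × cos 76°
t = 105.6 × 0.2419 = 25.547 m

25.5 m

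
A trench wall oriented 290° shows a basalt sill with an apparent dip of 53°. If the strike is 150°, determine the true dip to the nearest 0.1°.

The section is 40° from the strike.
tan(true dip) = tan 53° / sin 40° = 2.0645
true dip = arctan 2.0645 = 64.16°

64.2°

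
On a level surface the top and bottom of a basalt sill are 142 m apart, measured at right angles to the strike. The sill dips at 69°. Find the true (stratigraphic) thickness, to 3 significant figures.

True thickness t = w · sin(dip) = 142 × sin 69°
t = 142 × 0.9336 = 132.568 m

133 m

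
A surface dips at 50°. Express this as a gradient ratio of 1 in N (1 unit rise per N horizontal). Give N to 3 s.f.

1 in 0.839

1 : N means tan θ = 1/N, so N = 1/tan 50° = 1/1.1918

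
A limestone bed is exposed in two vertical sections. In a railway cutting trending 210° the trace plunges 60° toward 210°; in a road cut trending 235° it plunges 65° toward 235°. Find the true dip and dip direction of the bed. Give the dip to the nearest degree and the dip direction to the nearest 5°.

Represent each trace as a vector plunging at its apparent dip toward its trend (east-north-up frame): v₁ = (-0.250, -0.433, -0.866), v₂ = (-0.346, -0.242, -0.906).
The plane normal is n = v₁ × v₂ ∝ (-0.183, -0.073, 0.089).
True dip = arccos(n_z / |n|) = arccos(0.4135) = 65.6°.
The horizontal component of n points toward azimuth atan2(n_x, n_y) = 248°, the dip direction.

true dip 66°, dip direction 250°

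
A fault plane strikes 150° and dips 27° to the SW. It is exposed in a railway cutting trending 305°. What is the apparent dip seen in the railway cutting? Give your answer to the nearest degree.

12°

Angle between strike (150°) and section (305°): β = 25°.
tan(apparent dip) = tan 27° · sin 25° = 0.2153
apparent dip = arctan 0.2153 = 12.15°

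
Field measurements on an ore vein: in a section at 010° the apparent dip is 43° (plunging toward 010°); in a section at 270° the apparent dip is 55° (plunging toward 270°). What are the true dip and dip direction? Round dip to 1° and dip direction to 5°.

true dip 62°, dip direction 310°

Represent each trace as a vector plunging at its apparent dip toward its trend (east-north-up frame): v₁ = (0.127, 0.720, -0.682), v₂ = (-0.574, -0.000, -0.819).
The plane normal is n = v₁ × v₂ ∝ (-0.590, 0.495, 0.413).
Dip δ = arctan(|n_h|/n_z) = arctan(0.770/0.413) = 61.8°.
Dip direction = atan2(-0.590, 0.495) = 310° (azimuth of n's horizontal projection).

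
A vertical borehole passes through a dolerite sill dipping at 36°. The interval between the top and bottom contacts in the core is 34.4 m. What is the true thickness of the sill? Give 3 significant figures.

27.8 m

True thickness t = h · cos(dip) = 34.4 × cos 36°
t = 34.4 × 0.8090 = 27.830 m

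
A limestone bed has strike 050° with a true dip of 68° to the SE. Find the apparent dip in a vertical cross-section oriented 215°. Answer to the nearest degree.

33°

The section lies 15° from the strike.
tan α = tan 68° × sin 15° = 2.4751 × 0.2588 = 0.6406
apparent dip = arctan 0.6406 = 32.64°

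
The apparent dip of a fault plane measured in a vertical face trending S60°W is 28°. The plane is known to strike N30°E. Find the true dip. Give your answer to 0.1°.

β = acute angle between strike N30°E and section S60°W = 30°.
tan(true dip) = tan 28° / sin 30° = 1.0634
true dip = arctan 1.0634 = 46.76°

46.8°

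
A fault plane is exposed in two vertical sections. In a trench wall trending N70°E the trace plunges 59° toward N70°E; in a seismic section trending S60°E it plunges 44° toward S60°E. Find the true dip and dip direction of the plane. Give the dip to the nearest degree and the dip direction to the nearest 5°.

The two traces are lines in the plane: v₁ = (sin 70°·cos 59°, cos 70°·cos 59°, −sin 59°), v₂ = (sin 120°·cos 44°, cos 120°·cos 44°, −sin 44°).
The plane normal is n = v₁ × v₂ ∝ (0.431, 0.198, 0.284).
Dip δ = arctan(|n_h|/n_z) = arctan(0.474/0.284) = 59.1°.
Dip direction = azimuth of (n_x, n_y) = atan2(0.431, 0.198) = 65°.

true dip 59°, dip direction 065°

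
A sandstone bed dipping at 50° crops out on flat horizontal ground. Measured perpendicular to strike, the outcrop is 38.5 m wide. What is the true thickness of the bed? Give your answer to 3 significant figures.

29.5 m

True thickness t = w · sin(dip) = 38.5 × sin 50°
t = 38.5 × 0.7660 = 29.493 m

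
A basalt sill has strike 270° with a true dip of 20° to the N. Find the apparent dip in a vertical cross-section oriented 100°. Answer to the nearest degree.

The strike is 270° and the section trends 100°; the acute angle between them is β = 10°.
tan α = tan 20° × sin 10° = 0.3640 × 0.1736 = 0.0632
apparent dip = arctan 0.0632 = 3.62°

4°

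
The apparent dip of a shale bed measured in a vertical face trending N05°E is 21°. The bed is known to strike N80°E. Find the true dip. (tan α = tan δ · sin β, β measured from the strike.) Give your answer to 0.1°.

β = acute angle between strike N80°E and section N05°E = 75°.
tan(true dip) = tan 21° / sin 75° = 0.3974
true dip = arctan 0.3974 = 21.67°

21.7°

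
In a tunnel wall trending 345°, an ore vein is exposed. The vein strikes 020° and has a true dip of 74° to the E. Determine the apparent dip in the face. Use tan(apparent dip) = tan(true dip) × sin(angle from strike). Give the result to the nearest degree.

63°

The strike is 020° and the section trends 345°; the acute angle between them is β = 35°.
tan α = tan 74° × sin 35° = 3.4874 × 0.5736 = 2.0003
α = arctan(2.0003) = 63.44°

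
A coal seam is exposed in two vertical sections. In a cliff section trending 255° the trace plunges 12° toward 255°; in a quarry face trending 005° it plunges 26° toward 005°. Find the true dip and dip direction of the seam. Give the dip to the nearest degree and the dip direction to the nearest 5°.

true dip 32°, dip direction 325°

Represent each trace as a vector plunging at its apparent dip toward its trend (east-north-up frame): v₁ = (-0.945, -0.253, -0.208), v₂ = (0.078, 0.895, -0.438).
Cross product v₁ × v₂ gives the pole to the plane: n ∝ (-0.297, 0.430, 0.826).
True dip = arccos(n_z / |n|) = arccos(0.8449) = 32.3°.
Dip direction = azimuth of (n_x, n_y) = atan2(-0.297, 0.430) = 325°.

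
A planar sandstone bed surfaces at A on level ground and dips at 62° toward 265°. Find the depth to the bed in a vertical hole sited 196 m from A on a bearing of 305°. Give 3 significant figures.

282 m

The hole lies 40° from the dip direction, so the down-dip offset is 196 × cos 40° = 150.14 m.
Depth = down-dip offset × tan(dip) = 150.14 × tan 62° = 150.14 × 1.8807
Depth = 282.38 m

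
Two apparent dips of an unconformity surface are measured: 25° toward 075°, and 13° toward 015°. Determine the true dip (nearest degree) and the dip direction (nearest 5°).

Each apparent-dip line lies in the plane. As unit vectors (x east, y north, z up), v₁ plunges 25°→075° and v₂ plunges 13°→015°.
n = v₁ × v₂ = (0.345, 0.090, 0.765) (taken with n_z > 0).
Dip δ = arctan(|n_h|/n_z) = arctan(0.357/0.765) = 25.0°.
Dip direction = azimuth of (n_x, n_y) = atan2(0.345, 0.090) = 75°.

true dip 25°, dip direction 075°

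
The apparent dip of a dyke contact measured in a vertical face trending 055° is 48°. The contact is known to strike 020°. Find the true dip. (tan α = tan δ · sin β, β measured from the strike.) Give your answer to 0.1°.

β = acute angle between strike 020° and section 055° = 35°.
tan δ = tan α / sin β = tan 48° / sin 35° = 1.1106 / 0.5736 = 1.9363
true dip = arctan 1.9363 = 62.69°

62.7°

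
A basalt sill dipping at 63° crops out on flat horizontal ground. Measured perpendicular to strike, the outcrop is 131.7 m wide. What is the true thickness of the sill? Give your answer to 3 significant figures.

117 m

True thickness t = w · sin(dip) = 131.7 × sin 63°
t = 131.7 × 0.8910 = 117.346 m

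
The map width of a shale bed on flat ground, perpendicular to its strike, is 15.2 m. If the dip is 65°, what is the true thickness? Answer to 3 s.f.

True thickness t = w · sin(dip) = 15.2 × sin 65°
t = 15.2 × 0.9063 = 13.776 m

13.8 m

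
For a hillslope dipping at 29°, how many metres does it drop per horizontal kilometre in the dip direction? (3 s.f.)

drop per km = 1000 × tan 29° = 1000 × 0.5543

554 m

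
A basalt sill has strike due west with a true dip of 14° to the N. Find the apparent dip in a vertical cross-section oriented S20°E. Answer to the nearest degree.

13°

Angle between strike (due west) and section (S20°E): β = 70°.
tan(apparent dip) = tan 14° · sin 70° = 0.2343
α = arctan(0.2343) = 13.19°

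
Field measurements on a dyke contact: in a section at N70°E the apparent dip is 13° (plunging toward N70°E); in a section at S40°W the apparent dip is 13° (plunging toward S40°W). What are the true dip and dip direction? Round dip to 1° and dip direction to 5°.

Each apparent-dip line lies in the plane. As unit vectors (x east, y north, z up), v₁ plunges 13°→N70°E and v₂ plunges 13°→S40°W.
n = v₁ × v₂ = (0.243, -0.347, 0.475) (taken with n_z > 0).
tan δ = √(n_x²+n_y²)/n_z = 0.423/0.475, so δ = 41.7°.
Dip direction = atan2(0.243, -0.347) = 145° (azimuth of n's horizontal projection).

true dip 42°, dip direction 145°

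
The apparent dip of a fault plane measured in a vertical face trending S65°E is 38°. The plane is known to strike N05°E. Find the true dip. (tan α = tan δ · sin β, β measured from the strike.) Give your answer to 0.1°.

39.7°

β = acute angle between strike N05°E and section S65°E = 70°.
tan(true dip) = tan 38° / sin 70° = 0.8314
δ = arctan(0.8314) = 39.74°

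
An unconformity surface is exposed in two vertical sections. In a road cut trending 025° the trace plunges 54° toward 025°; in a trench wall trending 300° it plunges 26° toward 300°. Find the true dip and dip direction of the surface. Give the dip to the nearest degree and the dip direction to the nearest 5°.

Each apparent-dip line lies in the plane. As unit vectors (x east, y north, z up), v₁ plunges 54°→025° and v₂ plunges 26°→300°.
n = v₁ × v₂ = (0.130, 0.739, 0.526) (taken with n_z > 0).
True dip = arccos(n_z / |n|) = arccos(0.5744) = 54.9°.
The horizontal component of n points toward azimuth atan2(n_x, n_y) = 10°, the dip direction.

true dip 55°, dip direction 010°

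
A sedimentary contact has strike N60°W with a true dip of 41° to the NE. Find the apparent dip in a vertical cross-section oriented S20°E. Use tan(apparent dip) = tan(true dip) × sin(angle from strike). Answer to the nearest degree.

Angle between strike (N60°W) and section (S20°E): β = 40°.
tan α = tan 41° × sin 40° = 0.8693 × 0.6428 = 0.5588
α = arctan(0.5588) = 29.20°

29°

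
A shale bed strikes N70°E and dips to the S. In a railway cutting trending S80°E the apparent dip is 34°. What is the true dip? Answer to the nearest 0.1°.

53.5°

The section is 30° from the strike.
tan(true dip) = tan 34° / sin 30° = 1.3490
true dip = arctan 1.3490 = 53.45°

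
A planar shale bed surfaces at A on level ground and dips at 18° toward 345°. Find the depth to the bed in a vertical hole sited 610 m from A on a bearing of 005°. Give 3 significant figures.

186 m

The hole lies 20° from the dip direction, so the down-dip offset is 610 × cos 20° = 573.21 m.
Depth = down-dip offset × tan(dip) = 573.21 × tan 18° = 573.21 × 0.3249
Depth = 186.25 m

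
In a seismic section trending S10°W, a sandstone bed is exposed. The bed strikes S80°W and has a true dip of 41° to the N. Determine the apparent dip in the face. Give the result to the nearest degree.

The section lies 70° from the strike.
tan α = tan 41° × sin 70° = 0.8693 × 0.9397 = 0.8169
apparent dip = arctan 0.8169 = 39.24°

39°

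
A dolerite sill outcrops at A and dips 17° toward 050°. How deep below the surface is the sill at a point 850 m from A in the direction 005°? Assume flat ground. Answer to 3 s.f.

The hole lies 45° from the dip direction, so the down-dip offset is 850 × cos 45° = 601.04 m.
Depth = down-dip offset × tan(dip) = 601.04 × tan 17° = 601.04 × 0.3057
Depth = 183.76 m

184 m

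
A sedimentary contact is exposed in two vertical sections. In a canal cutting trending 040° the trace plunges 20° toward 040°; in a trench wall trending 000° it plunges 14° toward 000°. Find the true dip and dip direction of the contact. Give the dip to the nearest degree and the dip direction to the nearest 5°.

Each apparent-dip line lies in the plane. As unit vectors (x east, y north, z up), v₁ plunges 20°→040° and v₂ plunges 14°→000°.
n = v₁ × v₂ = (0.158, 0.146, 0.586) (taken with n_z > 0).
Dip δ = arctan(|n_h|/n_z) = arctan(0.215/0.586) = 20.1°.
Dip direction = azimuth of (n_x, n_y) = atan2(0.158, 0.146) = 47°.

true dip 20°, dip direction 045°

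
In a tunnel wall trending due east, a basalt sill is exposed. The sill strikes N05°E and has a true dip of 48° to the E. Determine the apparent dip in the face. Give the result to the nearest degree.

Angle between strike (N05°E) and section (due east): β = 85°.
tan α = tan 48° × sin 85° = 1.1106 × 0.9962 = 1.1064
apparent dip = arctan 1.1064 = 47.89°

48°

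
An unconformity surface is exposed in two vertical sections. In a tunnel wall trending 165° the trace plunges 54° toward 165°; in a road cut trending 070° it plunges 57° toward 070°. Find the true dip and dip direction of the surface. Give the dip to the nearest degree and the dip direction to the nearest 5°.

true dip 65°, dip direction 115°

Each apparent-dip line lies in the plane. As unit vectors (x east, y north, z up), v₁ plunges 54°→165° and v₂ plunges 57°→070°.
n = v₁ × v₂ = (0.627, -0.286, 0.319) (taken with n_z > 0).
True dip = arccos(n_z / |n|) = arccos(0.4199) = 65.2°.
Dip direction = atan2(0.627, -0.286) = 115° (azimuth of n's horizontal projection).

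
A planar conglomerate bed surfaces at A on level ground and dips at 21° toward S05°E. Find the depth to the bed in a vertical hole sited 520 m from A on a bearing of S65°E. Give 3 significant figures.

The hole lies 60° from the dip direction, so the down-dip offset is 520 × cos 60° = 260.00 m.
Depth = down-dip offset × tan(dip) = 260.00 × tan 21° = 260.00 × 0.3839
Depth = 99.80 m

99.8 m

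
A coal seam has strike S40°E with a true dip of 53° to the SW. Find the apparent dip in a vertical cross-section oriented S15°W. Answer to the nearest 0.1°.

Angle between strike (S40°E) and section (S15°W): β = 55°.
tan(apparent dip) = tan 53° · sin 55° = 1.0871
apparent dip = arctan 1.0871 = 47.39°

47.4°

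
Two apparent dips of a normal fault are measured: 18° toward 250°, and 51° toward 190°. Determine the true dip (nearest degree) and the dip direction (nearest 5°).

Represent each trace as a vector plunging at its apparent dip toward its trend (east-north-up frame): v₁ = (-0.894, -0.325, -0.309), v₂ = (-0.109, -0.620, -0.777).
n = v₁ × v₂ = (0.061, -0.661, 0.518) (taken with n_z > 0).
Dip δ = arctan(|n_h|/n_z) = arctan(0.664/0.518) = 52.0°.
The horizontal component of n points toward azimuth atan2(n_x, n_y) = 175°, the dip direction.

true dip 52°, dip direction 175°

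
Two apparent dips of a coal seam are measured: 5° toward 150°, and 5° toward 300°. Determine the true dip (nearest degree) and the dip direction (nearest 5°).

Each apparent-dip line lies in the plane. As unit vectors (x east, y north, z up), v₁ plunges 5°→150° and v₂ plunges 5°→300°.
Cross product v₁ × v₂ gives the pole to the plane: n ∝ (-0.119, -0.119, 0.496).
tan δ = √(n_x²+n_y²)/n_z = 0.168/0.496, so δ = 18.7°.
Dip direction = atan2(-0.119, -0.119) = 225° (azimuth of n's horizontal projection).

true dip 19°, dip direction 225°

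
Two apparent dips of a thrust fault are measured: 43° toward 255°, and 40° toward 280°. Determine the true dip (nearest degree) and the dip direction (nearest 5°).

true dip 43°, dip direction 255°

The two traces are lines in the plane: v₁ = (sin 255°·cos 43°, cos 255°·cos 43°, −sin 43°), v₂ = (sin 280°·cos 40°, cos 280°·cos 40°, −sin 40°).
The plane normal is n = v₁ × v₂ ∝ (-0.212, -0.060, 0.237).
True dip = arccos(n_z / |n|) = arccos(0.7313) = 43.0°.
Dip direction = azimuth of (n_x, n_y) = atan2(-0.212, -0.060) = 254°.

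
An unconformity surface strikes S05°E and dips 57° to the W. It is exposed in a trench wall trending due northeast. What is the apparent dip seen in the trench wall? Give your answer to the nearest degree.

50°

Angle between strike (S05°E) and section (due northeast): β = 50°.
tan α = tan 57° × sin 50° = 1.5399 × 0.7660 = 1.1796
α = arctan(1.1796) = 49.71°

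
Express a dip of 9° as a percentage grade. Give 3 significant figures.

grade % = 100 × tan 9° = 100 × 0.1584

15.8%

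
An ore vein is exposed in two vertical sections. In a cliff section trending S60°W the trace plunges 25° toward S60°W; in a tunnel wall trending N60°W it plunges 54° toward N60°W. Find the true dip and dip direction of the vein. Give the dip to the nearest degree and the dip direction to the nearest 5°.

The two traces are lines in the plane: v₁ = (sin 240°·cos 25°, cos 240°·cos 25°, −sin 25°), v₂ = (sin 300°·cos 54°, cos 300°·cos 54°, −sin 54°).
The plane normal is n = v₁ × v₂ ∝ (-0.491, 0.420, 0.461).
Dip δ = arctan(|n_h|/n_z) = arctan(0.646/0.461) = 54.5°.
Dip direction = azimuth of (n_x, n_y) = atan2(-0.491, 0.420) = 311°.

true dip 54°, dip direction 310°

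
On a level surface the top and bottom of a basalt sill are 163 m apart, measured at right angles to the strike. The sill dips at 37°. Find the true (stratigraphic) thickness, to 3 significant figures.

True thickness t = w · sin(dip) = 163 × sin 37°
t = 163 × 0.6018 = 98.096 m

98.1 m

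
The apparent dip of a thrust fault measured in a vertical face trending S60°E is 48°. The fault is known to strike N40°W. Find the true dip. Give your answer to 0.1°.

β = acute angle between strike N40°W and section S60°E = 20°.
tan(true dip) = tan 48° / sin 20° = 3.2472
δ = arctan(3.2472) = 72.88°

72.9°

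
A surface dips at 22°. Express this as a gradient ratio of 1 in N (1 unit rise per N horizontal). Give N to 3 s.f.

1 in 2.48

1 : N means tan θ = 1/N, so N = 1/tan 22° = 1/0.4040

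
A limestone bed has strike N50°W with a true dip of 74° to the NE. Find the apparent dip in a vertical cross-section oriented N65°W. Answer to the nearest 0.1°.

Angle between strike (N50°W) and section (N65°W): β = 15°.
tan(apparent dip) = tan 74° · sin 15° = 0.9026
α = arctan(0.9026) = 42.07°

42.1°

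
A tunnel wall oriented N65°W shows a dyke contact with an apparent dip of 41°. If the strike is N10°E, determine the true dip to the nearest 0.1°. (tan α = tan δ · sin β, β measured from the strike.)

42.0°

β = acute angle between strike N10°E and section N65°W = 75°.
tan δ = tan α / sin β = tan 41° / sin 75° = 0.8693 / 0.9659 = 0.9000
δ = arctan(0.9000) = 41.99°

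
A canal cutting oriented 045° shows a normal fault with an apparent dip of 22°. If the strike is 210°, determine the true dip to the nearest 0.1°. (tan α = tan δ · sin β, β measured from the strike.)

The section is 15° from the strike.
tan δ = tan α / sin β = tan 22° / sin 15° = 0.4040 / 0.2588 = 1.5610
δ = arctan(1.5610) = 57.36°

57.4°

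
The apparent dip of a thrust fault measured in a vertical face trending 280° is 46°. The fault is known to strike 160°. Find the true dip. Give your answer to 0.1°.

50.1°

The section is 60° from the strike.
tan δ = tan α / sin β = tan 46° / sin 60° = 1.0355 / 0.8660 = 1.1957
δ = arctan(1.1957) = 50.09°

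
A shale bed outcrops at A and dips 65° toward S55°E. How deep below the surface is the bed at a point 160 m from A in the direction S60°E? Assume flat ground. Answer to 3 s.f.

342 m

The hole lies 5° from the dip direction, so the down-dip offset is 160 × cos 5° = 159.39 m.
Depth = down-dip offset × tan(dip) = 159.39 × tan 65° = 159.39 × 2.1445
Depth = 341.82 m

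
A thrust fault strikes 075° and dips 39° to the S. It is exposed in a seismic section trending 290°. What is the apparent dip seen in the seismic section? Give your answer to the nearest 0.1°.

24.9°

The section lies 35° from the strike.
tan(apparent dip) = tan 39° · sin 35° = 0.4645
α = arctan(0.4645) = 24.91°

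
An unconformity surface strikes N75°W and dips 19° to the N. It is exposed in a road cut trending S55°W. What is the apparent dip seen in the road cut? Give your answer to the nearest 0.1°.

14.8°

Angle between strike (N75°W) and section (S55°W): β = 50°.
tan(apparent dip) = tan 19° · sin 50° = 0.2638
apparent dip = arctan 0.2638 = 14.78°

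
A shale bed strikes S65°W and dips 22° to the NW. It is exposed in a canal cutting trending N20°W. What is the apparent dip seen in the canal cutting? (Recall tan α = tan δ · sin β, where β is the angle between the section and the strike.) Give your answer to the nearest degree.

22°

The section lies 85° from the strike.
tan α = tan 22° × sin 85° = 0.4040 × 0.9962 = 0.4025
α = arctan(0.4025) = 21.92°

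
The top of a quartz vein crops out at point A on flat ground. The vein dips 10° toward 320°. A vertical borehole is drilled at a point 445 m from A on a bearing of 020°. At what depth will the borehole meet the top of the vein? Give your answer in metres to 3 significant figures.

39.2 m

The hole lies 60° from the dip direction, so the down-dip offset is 445 × cos 60° = 222.50 m.
Depth = down-dip offset × tan(dip) = 222.50 × tan 10° = 222.50 × 0.1763
Depth = 39.23 m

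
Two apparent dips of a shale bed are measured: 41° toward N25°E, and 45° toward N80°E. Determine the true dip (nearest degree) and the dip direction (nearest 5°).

true dip 47°, dip direction 060°

The two traces are lines in the plane: v₁ = (sin 25°·cos 41°, cos 25°·cos 41°, −sin 41°), v₂ = (sin 80°·cos 45°, cos 80°·cos 45°, −sin 45°).
Cross product v₁ × v₂ gives the pole to the plane: n ∝ (0.403, 0.231, 0.437).
tan δ = √(n_x²+n_y²)/n_z = 0.465/0.437, so δ = 46.8°.
Dip direction = atan2(0.403, 0.231) = 60° (azimuth of n's horizontal projection).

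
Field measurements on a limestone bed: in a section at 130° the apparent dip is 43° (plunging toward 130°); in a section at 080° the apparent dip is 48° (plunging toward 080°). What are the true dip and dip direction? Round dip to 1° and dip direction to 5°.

true dip 49°, dip direction 095°

Each apparent-dip line lies in the plane. As unit vectors (x east, y north, z up), v₁ plunges 43°→130° and v₂ plunges 48°→080°.
Cross product v₁ × v₂ gives the pole to the plane: n ∝ (0.429, -0.033, 0.375).
tan δ = √(n_x²+n_y²)/n_z = 0.430/0.375, so δ = 48.9°.
Dip direction = atan2(0.429, -0.033) = 94° (azimuth of n's horizontal projection).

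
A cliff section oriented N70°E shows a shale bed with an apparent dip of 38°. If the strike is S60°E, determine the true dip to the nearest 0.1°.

β = acute angle between strike S60°E and section N70°E = 50°.
tan δ = tan α / sin β = tan 38° / sin 50° = 0.7813 / 0.7660 = 1.0199
δ = arctan(1.0199) = 45.56°

45.6°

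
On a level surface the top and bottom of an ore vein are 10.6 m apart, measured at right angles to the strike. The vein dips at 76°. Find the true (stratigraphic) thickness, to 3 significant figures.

True thickness t = w · sin(dip) = 10.6 × sin 76°
t = 10.6 × 0.9703 = 10.285 m

10.3 m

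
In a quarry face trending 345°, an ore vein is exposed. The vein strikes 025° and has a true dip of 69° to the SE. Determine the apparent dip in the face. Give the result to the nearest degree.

59°

Angle between strike (025°) and section (345°): β = 40°.
tan α = tan 69° × sin 40° = 2.6051 × 0.6428 = 1.6745
apparent dip = arctan 1.6745 = 59.15°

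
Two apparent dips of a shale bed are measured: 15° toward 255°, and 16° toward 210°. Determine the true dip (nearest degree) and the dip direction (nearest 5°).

true dip 17°, dip direction 230°

The two traces are lines in the plane: v₁ = (sin 255°·cos 15°, cos 255°·cos 15°, −sin 15°), v₂ = (sin 210°·cos 16°, cos 210°·cos 16°, −sin 16°).
n = v₁ × v₂ = (-0.147, -0.133, 0.657) (taken with n_z > 0).
Dip δ = arctan(|n_h|/n_z) = arctan(0.198/0.657) = 16.8°.
Dip direction = azimuth of (n_x, n_y) = atan2(-0.147, -0.133) = 228°.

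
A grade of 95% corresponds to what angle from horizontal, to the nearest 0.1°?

43.5°

tan θ = 95/100 = 0.9500
θ = arctan(0.9500) = 43.53°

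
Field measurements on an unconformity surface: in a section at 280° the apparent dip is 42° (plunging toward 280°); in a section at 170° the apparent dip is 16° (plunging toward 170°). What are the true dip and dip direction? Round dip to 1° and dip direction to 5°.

Represent each trace as a vector plunging at its apparent dip toward its trend (east-north-up frame): v₁ = (-0.732, 0.129, -0.669), v₂ = (0.167, -0.947, -0.276).
The plane normal is n = v₁ × v₂ ∝ (-0.669, -0.313, 0.671).
Dip δ = arctan(|n_h|/n_z) = arctan(0.739/0.671) = 47.7°.
Dip direction = azimuth of (n_x, n_y) = atan2(-0.669, -0.313) = 245°.

true dip 48°, dip direction 245°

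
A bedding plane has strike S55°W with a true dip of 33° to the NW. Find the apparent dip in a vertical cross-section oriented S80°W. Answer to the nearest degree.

15°

The strike is S55°W and the section trends S80°W; the acute angle between them is β = 25°.
tan α = tan 33° × sin 25° = 0.6494 × 0.4226 = 0.2745
apparent dip = arctan 0.2745 = 15.35°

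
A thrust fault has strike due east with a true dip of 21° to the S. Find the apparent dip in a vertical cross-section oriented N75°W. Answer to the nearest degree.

6°

Angle between strike (due east) and section (N75°W): β = 15°.
tan α = tan 21° × sin 15° = 0.3839 × 0.2588 = 0.0994
α = arctan(0.0994) = 5.67°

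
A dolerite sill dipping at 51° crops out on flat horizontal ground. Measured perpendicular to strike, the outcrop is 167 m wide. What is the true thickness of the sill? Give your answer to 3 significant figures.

130 m

True thickness t = w · sin(dip) = 167 × sin 51°
t = 167 × 0.7771 = 129.783 m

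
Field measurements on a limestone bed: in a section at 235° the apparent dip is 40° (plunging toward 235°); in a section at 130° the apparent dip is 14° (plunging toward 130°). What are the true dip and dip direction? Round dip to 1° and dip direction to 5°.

true dip 44°, dip direction 205°

Represent each trace as a vector plunging at its apparent dip toward its trend (east-north-up frame): v₁ = (-0.628, -0.439, -0.643), v₂ = (0.743, -0.624, -0.242).
Cross product v₁ × v₂ gives the pole to the plane: n ∝ (-0.295, -0.630, 0.718).
Dip δ = arctan(|n_h|/n_z) = arctan(0.695/0.718) = 44.1°.
Dip direction = atan2(-0.295, -0.630) = 205° (azimuth of n's horizontal projection).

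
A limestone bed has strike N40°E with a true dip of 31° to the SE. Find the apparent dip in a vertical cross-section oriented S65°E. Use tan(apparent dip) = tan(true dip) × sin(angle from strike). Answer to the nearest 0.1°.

30.1°

The strike is N40°E and the section trends S65°E; the acute angle between them is β = 75°.
tan α = tan 31° × sin 75° = 0.6009 × 0.9659 = 0.5804
α = arctan(0.5804) = 30.13°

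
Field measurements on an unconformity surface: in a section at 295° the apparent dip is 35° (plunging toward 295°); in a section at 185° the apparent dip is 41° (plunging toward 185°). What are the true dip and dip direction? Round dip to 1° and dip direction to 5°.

true dip 54°, dip direction 235°

Each apparent-dip line lies in the plane. As unit vectors (x east, y north, z up), v₁ plunges 35°→295° and v₂ plunges 41°→185°.
The plane normal is n = v₁ × v₂ ∝ (-0.658, -0.449, 0.581).
tan δ = √(n_x²+n_y²)/n_z = 0.797/0.581, so δ = 53.9°.
The horizontal component of n points toward azimuth atan2(n_x, n_y) = 236°, the dip direction.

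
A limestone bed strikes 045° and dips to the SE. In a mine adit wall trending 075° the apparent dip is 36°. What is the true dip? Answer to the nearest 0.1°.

55.5°

β = acute angle between strike 045° and section 075° = 30°.
tan δ = tan α / sin β = tan 36° / sin 30° = 0.7265 / 0.5000 = 1.4531
δ = arctan(1.4531) = 55.46°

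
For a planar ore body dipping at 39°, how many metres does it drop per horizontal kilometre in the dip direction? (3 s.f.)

810 m

drop per km = 1000 × tan 39° = 1000 × 0.8098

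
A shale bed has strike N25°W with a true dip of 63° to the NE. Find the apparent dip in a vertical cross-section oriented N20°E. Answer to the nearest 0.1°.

The section lies 45° from the strike.
tan α = tan 63° × sin 45° = 1.9626 × 0.7071 = 1.3878
apparent dip = arctan 1.3878 = 54.22°

54.2°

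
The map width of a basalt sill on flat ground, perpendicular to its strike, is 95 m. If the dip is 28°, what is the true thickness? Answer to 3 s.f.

44.6 m

True thickness t = w · sin(dip) = 95 × sin 28°
t = 95 × 0.4695 = 44.600 m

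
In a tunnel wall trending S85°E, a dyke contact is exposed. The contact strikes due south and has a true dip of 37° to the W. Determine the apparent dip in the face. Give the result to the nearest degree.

37°

Angle between strike (due south) and section (S85°E): β = 85°.
tan(apparent dip) = tan 37° · sin 85° = 0.7507
apparent dip = arctan 0.7507 = 36.90°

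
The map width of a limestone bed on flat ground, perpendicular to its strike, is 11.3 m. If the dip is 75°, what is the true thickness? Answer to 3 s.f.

True thickness t = w · sin(dip) = 11.3 × sin 75°
t = 11.3 × 0.9659 = 10.915 m

10.9 m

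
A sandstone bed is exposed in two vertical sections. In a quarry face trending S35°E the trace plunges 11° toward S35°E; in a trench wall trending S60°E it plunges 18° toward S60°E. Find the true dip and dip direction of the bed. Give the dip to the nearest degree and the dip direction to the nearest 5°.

true dip 22°, dip direction 085°

The two traces are lines in the plane: v₁ = (sin 145°·cos 11°, cos 145°·cos 11°, −sin 11°), v₂ = (sin 120°·cos 18°, cos 120°·cos 18°, −sin 18°).
n = v₁ × v₂ = (0.158, 0.017, 0.395) (taken with n_z > 0).
True dip = arccos(n_z / |n|) = arccos(0.9278) = 21.9°.
Dip direction = atan2(0.158, 0.017) = 84° (azimuth of n's horizontal projection).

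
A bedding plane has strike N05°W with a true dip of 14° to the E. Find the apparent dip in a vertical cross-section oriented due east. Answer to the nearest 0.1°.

13.9°

The section lies 85° from the strike.
tan(apparent dip) = tan 14° · sin 85° = 0.2484
apparent dip = arctan 0.2484 = 13.95°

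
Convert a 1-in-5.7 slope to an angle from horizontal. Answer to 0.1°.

tan θ = 1/5.7 = 0.1754
θ = arctan(0.1754) = 9.95°

10.0°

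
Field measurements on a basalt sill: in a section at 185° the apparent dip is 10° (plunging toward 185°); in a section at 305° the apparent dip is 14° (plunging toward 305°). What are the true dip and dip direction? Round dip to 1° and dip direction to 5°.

true dip 23°, dip direction 250°

Each apparent-dip line lies in the plane. As unit vectors (x east, y north, z up), v₁ plunges 10°→185° and v₂ plunges 14°→305°.
Cross product v₁ × v₂ gives the pole to the plane: n ∝ (-0.334, -0.117, 0.828).
Dip δ = arctan(|n_h|/n_z) = arctan(0.354/0.828) = 23.2°.
Dip direction = azimuth of (n_x, n_y) = atan2(-0.334, -0.117) = 251°.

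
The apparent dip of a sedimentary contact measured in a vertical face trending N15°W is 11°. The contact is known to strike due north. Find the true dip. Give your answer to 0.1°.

The section is 15° from the strike.
tan δ = tan α / sin β = tan 11° / sin 15° = 0.1944 / 0.2588 = 0.7510
true dip = arctan 0.7510 = 36.91°

36.9°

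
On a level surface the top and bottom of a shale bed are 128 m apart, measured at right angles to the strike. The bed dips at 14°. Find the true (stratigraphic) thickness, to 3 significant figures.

True thickness t = w · sin(dip) = 128 × sin 14°
t = 128 × 0.2419 = 30.966 m

31.0 m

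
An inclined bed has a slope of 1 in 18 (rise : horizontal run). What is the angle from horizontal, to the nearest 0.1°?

3.2°

tan θ = 1/18 = 0.0556
θ = arctan(0.0556) = 3.18°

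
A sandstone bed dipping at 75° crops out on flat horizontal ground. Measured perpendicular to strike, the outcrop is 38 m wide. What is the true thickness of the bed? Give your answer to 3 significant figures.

36.7 m

True thickness t = w · sin(dip) = 38 × sin 75°
t = 38 × 0.9659 = 36.705 m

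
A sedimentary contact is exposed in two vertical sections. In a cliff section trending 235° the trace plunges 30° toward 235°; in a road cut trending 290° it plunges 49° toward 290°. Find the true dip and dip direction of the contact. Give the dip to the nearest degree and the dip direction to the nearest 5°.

true dip 49°, dip direction 295°

Each apparent-dip line lies in the plane. As unit vectors (x east, y north, z up), v₁ plunges 30°→235° and v₂ plunges 49°→290°.
n = v₁ × v₂ = (-0.487, 0.227, 0.465) (taken with n_z > 0).
True dip = arccos(n_z / |n|) = arccos(0.6546) = 49.1°.
Dip direction = atan2(-0.487, 0.227) = 295° (azimuth of n's horizontal projection).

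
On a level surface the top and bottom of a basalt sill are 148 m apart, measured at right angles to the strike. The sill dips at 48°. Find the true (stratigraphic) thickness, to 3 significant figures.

True thickness t = w · sin(dip) = 148 × sin 48°
t = 148 × 0.7431 = 109.985 m

110 m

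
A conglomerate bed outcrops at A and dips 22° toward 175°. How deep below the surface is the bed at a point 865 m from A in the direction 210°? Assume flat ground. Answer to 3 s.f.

The hole lies 35° from the dip direction, so the down-dip offset is 865 × cos 35° = 708.57 m.
Depth = down-dip offset × tan(dip) = 708.57 × tan 22° = 708.57 × 0.4040
Depth = 286.28 m

286 m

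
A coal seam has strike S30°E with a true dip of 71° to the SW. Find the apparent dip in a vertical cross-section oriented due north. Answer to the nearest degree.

Angle between strike (S30°E) and section (due north): β = 30°.
tan α = tan 71° × sin 30° = 2.9042 × 0.5000 = 1.4521
α = arctan(1.4521) = 55.45°

55°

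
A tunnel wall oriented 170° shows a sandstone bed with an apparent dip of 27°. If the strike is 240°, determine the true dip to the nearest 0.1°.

28.5°

The section is 70° from the strike.
tan δ = tan α / sin β = tan 27° / sin 70° = 0.5095 / 0.9397 = 0.5422
true dip = arctan 0.5422 = 28.47°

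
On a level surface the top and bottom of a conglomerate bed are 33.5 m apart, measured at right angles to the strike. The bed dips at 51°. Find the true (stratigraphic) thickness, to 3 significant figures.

26.0 m

True thickness t = w · sin(dip) = 33.5 × sin 51°
t = 33.5 × 0.7771 = 26.034 m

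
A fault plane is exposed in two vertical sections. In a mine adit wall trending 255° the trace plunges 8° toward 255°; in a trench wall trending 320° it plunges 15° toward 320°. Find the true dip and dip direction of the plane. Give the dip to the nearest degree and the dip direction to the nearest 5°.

true dip 15°, dip direction 315°

Each apparent-dip line lies in the plane. As unit vectors (x east, y north, z up), v₁ plunges 8°→255° and v₂ plunges 15°→320°.
n = v₁ × v₂ = (-0.169, 0.161, 0.867) (taken with n_z > 0).
tan δ = √(n_x²+n_y²)/n_z = 0.234/0.867, so δ = 15.1°.
Dip direction = atan2(-0.169, 0.161) = 314° (azimuth of n's horizontal projection).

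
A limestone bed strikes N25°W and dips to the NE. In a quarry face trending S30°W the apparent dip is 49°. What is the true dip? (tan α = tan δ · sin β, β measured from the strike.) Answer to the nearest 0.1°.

β = acute angle between strike N25°W and section S30°W = 55°.
tan(true dip) = tan 49° / sin 55° = 1.4043
true dip = arctan 1.4043 = 54.55°

54.5°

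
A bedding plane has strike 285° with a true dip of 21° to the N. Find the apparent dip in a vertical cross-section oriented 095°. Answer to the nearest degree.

4°

The section lies 10° from the strike.
tan(apparent dip) = tan 21° · sin 10° = 0.0667
apparent dip = arctan 0.0667 = 3.81°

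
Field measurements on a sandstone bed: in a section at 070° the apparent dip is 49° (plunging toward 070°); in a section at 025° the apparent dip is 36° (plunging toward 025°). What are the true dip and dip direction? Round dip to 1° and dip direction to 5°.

true dip 49°, dip direction 075°

Each apparent-dip line lies in the plane. As unit vectors (x east, y north, z up), v₁ plunges 49°→070° and v₂ plunges 36°→025°.
n = v₁ × v₂ = (0.421, 0.104, 0.375) (taken with n_z > 0).
tan δ = √(n_x²+n_y²)/n_z = 0.434/0.375, so δ = 49.2°.
The horizontal component of n points toward azimuth atan2(n_x, n_y) = 76°, the dip direction.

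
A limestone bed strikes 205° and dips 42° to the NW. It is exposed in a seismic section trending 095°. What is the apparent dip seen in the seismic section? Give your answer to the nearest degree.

The section lies 70° from the strike.
tan α = tan 42° × sin 70° = 0.9004 × 0.9397 = 0.8461
apparent dip = arctan 0.8461 = 40.23°

40°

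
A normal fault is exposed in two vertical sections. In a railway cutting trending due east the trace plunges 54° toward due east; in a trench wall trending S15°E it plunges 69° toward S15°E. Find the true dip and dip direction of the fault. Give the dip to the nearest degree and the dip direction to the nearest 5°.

Each apparent-dip line lies in the plane. As unit vectors (x east, y north, z up), v₁ plunges 54°→due east and v₂ plunges 69°→S15°E.
Cross product v₁ × v₂ gives the pole to the plane: n ∝ (0.280, -0.474, 0.203).
True dip = arccos(n_z / |n|) = arccos(0.3468) = 69.7°.
Dip direction = atan2(0.280, -0.474) = 149° (azimuth of n's horizontal projection).

true dip 70°, dip direction 150°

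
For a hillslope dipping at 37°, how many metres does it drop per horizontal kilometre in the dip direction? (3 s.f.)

754 m

drop per km = 1000 × tan 37° = 1000 × 0.7536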